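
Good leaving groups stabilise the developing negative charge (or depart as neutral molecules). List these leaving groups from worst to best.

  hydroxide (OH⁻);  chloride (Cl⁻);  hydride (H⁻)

hydride (H⁻) < hydroxide (OH⁻) < chloride (Cl⁻)

The more stable X⁻ (or X) is on its own — i.e. the weaker a base it is — the better a leaving group it makes.
chloride (Cl⁻): pKₐ(HCl) ≈ -7 — moderately weak base
hydroxide (OH⁻): pKₐ(H₂O) ≈ 15.7
hydride (H⁻): pKₐ(H₂) ≈ 36
Reversing gives the worst-to-best order requested.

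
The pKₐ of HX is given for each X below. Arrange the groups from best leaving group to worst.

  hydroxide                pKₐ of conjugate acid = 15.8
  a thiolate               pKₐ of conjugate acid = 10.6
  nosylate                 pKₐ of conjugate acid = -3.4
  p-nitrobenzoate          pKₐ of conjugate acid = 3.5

nosylate > p-nitrobenzoate > a thiolate > hydroxide

Lower conjugate-acid pKₐ ⇒ weaker base ⇒ better leaving group.
Sorting by the given values: nosylate (-3.4), p-nitrobenzoate (3.5), a thiolate (10.6), hydroxide (15.8).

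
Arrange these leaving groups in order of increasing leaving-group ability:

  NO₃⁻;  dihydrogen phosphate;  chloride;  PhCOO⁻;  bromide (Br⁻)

PhCOO⁻ < dihydrogen phosphate < NO₃⁻ < chloride < bromide (Br⁻)

The more stable X⁻ (or X) is on its own — i.e. the weaker a base it is — the better a leaving group it makes.
bromide (Br⁻): pKₐ(HBr) ≈ -9
chloride: pKₐ(HCl) ≈ -7
NO₃⁻: pKₐ(HNO₃) ≈ -1.3
dihydrogen phosphate: pKₐ(H₃PO₄) ≈ 2.1
PhCOO⁻: pKₐ(C₆H₅COOH) ≈ 4.2
The question asks for worst first, so the sequence is read in increasing leaving-group ability.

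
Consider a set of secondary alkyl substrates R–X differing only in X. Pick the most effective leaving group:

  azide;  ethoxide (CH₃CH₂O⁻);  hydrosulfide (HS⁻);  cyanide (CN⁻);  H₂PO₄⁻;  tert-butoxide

H₂PO₄⁻

A good leaving group is a weak base: the lower the pKₐ of its conjugate acid, the more readily it departs.
H₂PO₄⁻: pKₐ(H₃PO₄) ≈ 2.1
azide: pKₐ(HN₃) ≈ 4.7
hydrosulfide (HS⁻): pKₐ(H₂S) ≈ 7
cyanide (CN⁻): pKₐ(HCN) ≈ 9.2
ethoxide (CH₃CH₂O⁻): pKₐ(CH₃CH₂OH) ≈ 16
tert-butoxide: pKₐ(t-BuOH) ≈ 18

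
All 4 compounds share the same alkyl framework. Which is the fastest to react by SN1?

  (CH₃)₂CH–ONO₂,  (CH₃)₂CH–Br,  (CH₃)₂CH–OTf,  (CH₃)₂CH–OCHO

(CH₃)₂CH–OTf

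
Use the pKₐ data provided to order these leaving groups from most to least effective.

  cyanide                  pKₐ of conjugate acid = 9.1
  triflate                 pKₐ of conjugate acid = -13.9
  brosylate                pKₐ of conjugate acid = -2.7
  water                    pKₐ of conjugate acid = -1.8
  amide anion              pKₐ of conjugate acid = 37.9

triflate > brosylate > water > cyanide > amide anion

Lower conjugate-acid pKₐ ⇒ weaker base ⇒ better leaving group.
Sorting by the given values: triflate (-13.9), brosylate (-2.7), water (-1.8), cyanide (9.1), amide anion (37.9).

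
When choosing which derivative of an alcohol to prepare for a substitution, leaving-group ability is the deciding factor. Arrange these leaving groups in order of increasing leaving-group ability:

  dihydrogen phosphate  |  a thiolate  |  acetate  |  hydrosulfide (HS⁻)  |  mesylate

Rank by basicity of the departing species: weakest base leaves most easily.
mesylate: pKₐ(CH₃SO₃H (MsOH)) ≈ -1.9
dihydrogen phosphate: pKₐ(H₃PO₄) ≈ 2.1
acetate: pKₐ(CH₃COOH) ≈ 4.8
hydrosulfide (HS⁻): pKₐ(H₂S) ≈ 7
a thiolate: pKₐ(RSH (a thiol)) ≈ 10.5
The question asks for worst first, so the sequence is read in increasing leaving-group ability.

a thiolate < hydrosulfide (HS⁻) < acetate < dihydrogen phosphate < mesylate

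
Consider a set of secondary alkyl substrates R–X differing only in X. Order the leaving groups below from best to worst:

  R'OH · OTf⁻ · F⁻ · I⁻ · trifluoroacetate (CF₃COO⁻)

The more stable X⁻ (or X) is on its own — i.e. the weaker a base it is — the better a leaving group it makes.
OTf⁻: pKₐ(CF₃SO₃H (triflic acid)) ≈ -14
I⁻: pKₐ(HI) ≈ -10
R'OH: pKₐ(R'OH₂⁺) ≈ -2.4
trifluoroacetate (CF₃COO⁻): pKₐ(CF₃COOH) ≈ 0.2
F⁻: pKₐ(HF) ≈ 3.2

OTf⁻ > I⁻ > R'OH > trifluoroacetate (CF₃COO⁻) > F⁻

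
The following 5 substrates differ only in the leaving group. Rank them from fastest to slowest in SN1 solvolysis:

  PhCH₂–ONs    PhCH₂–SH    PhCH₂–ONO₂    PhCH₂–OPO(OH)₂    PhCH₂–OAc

The skeletons are identical, so relative rate is governed entirely by leaving-group ability.
Leaving-group ability tracks the stability of the departed species; conjugate-acid pKₐ is the usual yardstick (lower pKₐ → better LG).
PhCH₂–ONs loses ONs⁻: pKₐ(p-O₂NC₆H₄SO₃H) ≈ -3.5
PhCH₂–ONO₂ loses NO₃⁻: pKₐ(HNO₃) ≈ -1.3
PhCH₂–OPO(OH)₂ loses H₂PO₄⁻: pKₐ(H₃PO₄) ≈ 2.1
PhCH₂–OAc loses AcO⁻: pKₐ(CH₃COOH) ≈ 4.8
PhCH₂–SH loses HS⁻: pKₐ(H₂S) ≈ 7

PhCH₂–ONs > PhCH₂–ONO₂ > PhCH₂–OPO(OH)₂ > PhCH₂–OAc > PhCH₂–SH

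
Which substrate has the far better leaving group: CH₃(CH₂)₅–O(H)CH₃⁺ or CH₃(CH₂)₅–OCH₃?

CH₃(CH₂)₅–O(H)CH₃⁺

From CH₃(CH₂)₅–OCH₃ the departing group would be CH₃O⁻ (pKₐ(CH₃OH) ≈ 15.5). Strong base; alkoxides do not leave unassisted.
From CH₃(CH₂)₅–O(H)CH₃⁺ the leaving group is R'OH (pKₐ(R'OH₂⁺) ≈ -2.4). Neutral; leaves from a protonated ether (an oxonium ion, R–O(H)R'⁺).
(In practice CH₃(CH₂)₅–O(H)CH₃⁺ is made from CH₃(CH₂)₅–OCH₃ by protonation with concentrated HI, allowing neutral methanol, rather than methoxide, to depart.)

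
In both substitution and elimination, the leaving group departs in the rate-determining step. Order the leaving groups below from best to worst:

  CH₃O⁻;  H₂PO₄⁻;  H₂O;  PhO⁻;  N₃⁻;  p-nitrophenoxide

The more stable X⁻ (or X) is on its own — i.e. the weaker a base it is — the better a leaving group it makes.
H₂O: pKₐ(H₃O⁺) ≈ -1.7
H₂PO₄⁻: pKₐ(H₃PO₄) ≈ 2.1
N₃⁻: pKₐ(HN₃) ≈ 4.7
p-nitrophenoxide: pKₐ(p-nitrophenol) ≈ 7.2
PhO⁻: pKₐ(C₆H₅OH (phenol)) ≈ 10
CH₃O⁻: pKₐ(CH₃OH) ≈ 15.5

H₂O > H₂PO₄⁻ > N₃⁻ > p-nitrophenoxide > PhO⁻ > CH₃O⁻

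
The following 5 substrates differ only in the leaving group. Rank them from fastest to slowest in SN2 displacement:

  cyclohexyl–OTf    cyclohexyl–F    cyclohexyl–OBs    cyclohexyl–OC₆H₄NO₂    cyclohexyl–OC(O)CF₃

cyclohexyl–OTf > cyclohexyl–OBs > cyclohexyl–OC(O)CF₃ > cyclohexyl–F > cyclohexyl–OC₆H₄NO₂

Identical carbon frameworks mean the comparison reduces to leaving-group quality.
Rank by basicity of the departing species: weakest base leaves most easily.
cyclohexyl–OTf loses OTf⁻: pKₐ(CF₃SO₃H (triflic acid)) ≈ -14
cyclohexyl–OBs loses OBs⁻: pKₐ(p-BrC₆H₄SO₃H) ≈ -2.8
cyclohexyl–OC(O)CF₃ loses CF₃COO⁻: pKₐ(CF₃COOH) ≈ 0.2
cyclohexyl–F loses F⁻: pKₐ(HF) ≈ 3.2
cyclohexyl–OC₆H₄NO₂ loses p-O₂N–C₆H₄–O⁻: pKₐ(p-nitrophenol) ≈ 7.2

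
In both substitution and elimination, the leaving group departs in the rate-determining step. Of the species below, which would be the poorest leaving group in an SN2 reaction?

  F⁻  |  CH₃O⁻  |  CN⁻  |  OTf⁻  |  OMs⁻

CH₃O⁻

Rank by basicity of the departing species: weakest base leaves most easily.
OTf⁻: pKₐ(CF₃SO₃H (triflic acid)) ≈ -14
OMs⁻: pKₐ(CH₃SO₃H (MsOH)) ≈ -1.9
F⁻: pKₐ(HF) ≈ 3.2
CN⁻: pKₐ(HCN) ≈ 9.2
CH₃O⁻: pKₐ(CH₃OH) ≈ 15.5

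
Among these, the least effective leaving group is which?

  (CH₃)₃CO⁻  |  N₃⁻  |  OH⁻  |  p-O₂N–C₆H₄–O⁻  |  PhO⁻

(CH₃)₃CO⁻

Leaving-group ability tracks the stability of the departed species; conjugate-acid pKₐ is the usual yardstick (lower pKₐ → better LG).
N₃⁻: pKₐ(HN₃) ≈ 4.7
p-O₂N–C₆H₄–O⁻: pKₐ(p-nitrophenol) ≈ 7.2
PhO⁻: pKₐ(C₆H₅OH (phenol)) ≈ 10
OH⁻: pKₐ(H₂O) ≈ 15.7
(CH₃)₃CO⁻: pKₐ(t-BuOH) ≈ 18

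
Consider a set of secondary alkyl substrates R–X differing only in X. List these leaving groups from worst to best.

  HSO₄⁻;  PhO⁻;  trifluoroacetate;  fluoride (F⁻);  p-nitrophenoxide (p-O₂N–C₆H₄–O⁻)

HSO₄⁻: pKₐ(H₂SO₄) ≈ -3
trifluoroacetate: pKₐ(CF₃COOH) ≈ 0.2
fluoride (F⁻): pKₐ(HF) ≈ 3.2
p-nitrophenoxide (p-O₂N–C₆H₄–O⁻): pKₐ(p-nitrophenol) ≈ 7.2
PhO⁻: pKₐ(C₆H₅OH (phenol)) ≈ 10
The question asks for worst first, so the sequence is read in increasing leaving-group ability.

PhO⁻ < p-nitrophenoxide (p-O₂N–C₆H₄–O⁻) < fluoride (F⁻) < trifluoroacetate < HSO₄⁻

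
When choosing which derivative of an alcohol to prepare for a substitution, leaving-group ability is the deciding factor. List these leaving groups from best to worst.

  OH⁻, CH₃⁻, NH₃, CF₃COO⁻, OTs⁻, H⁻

OTs⁻ > CF₃COO⁻ > NH₃ > OH⁻ > H⁻ > CH₃⁻

OTs⁻: pKₐ(p-CH₃C₆H₄SO₃H (TsOH)) ≈ -2.8 — resonance-delocalised arenesulfonate
CF₃COO⁻: pKₐ(CF₃COOH) ≈ 0.2
NH₃: pKₐ(NH₄⁺) ≈ 9.2 — neutral but moderately basic; leaves from R–NH₃⁺
OH⁻: pKₐ(H₂O) ≈ 15.7
H⁻: pKₐ(H₂) ≈ 36
CH₃⁻: pKₐ(CH₄) ≈ 48 — unstabilised carbanion; the worst conceivable leaving group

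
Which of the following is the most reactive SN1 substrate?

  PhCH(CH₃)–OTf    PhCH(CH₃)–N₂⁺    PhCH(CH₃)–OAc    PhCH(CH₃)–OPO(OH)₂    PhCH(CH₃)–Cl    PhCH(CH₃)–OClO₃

Same R in every case — rank the leaving groups.
A good leaving group is a weak base: the lower the pKₐ of its conjugate acid, the more readily it departs.
PhCH(CH₃)–N₂⁺ loses N₂: no meaningful conjugate acid; N₂ departs as an exceptionally stable neutral molecule
PhCH(CH₃)–OTf loses OTf⁻: pKₐ(CF₃SO₃H (triflic acid)) ≈ -14
PhCH(CH₃)–OClO₃ loses ClO₄⁻: pKₐ(HClO₄) ≈ -10
PhCH(CH₃)–Cl loses Cl⁻: pKₐ(HCl) ≈ -7
PhCH(CH₃)–OPO(OH)₂ loses H₂PO₄⁻: pKₐ(H₃PO₄) ≈ 2.1
PhCH(CH₃)–OAc loses AcO⁻: pKₐ(CH₃COOH) ≈ 4.8

PhCH(CH₃)–N₂⁺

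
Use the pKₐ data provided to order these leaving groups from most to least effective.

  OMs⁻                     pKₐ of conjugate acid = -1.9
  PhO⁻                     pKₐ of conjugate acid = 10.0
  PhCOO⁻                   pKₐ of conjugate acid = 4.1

Lower conjugate-acid pKₐ ⇒ weaker base ⇒ better leaving group.
Sorting by the given values: OMs⁻ (-1.9), PhCOO⁻ (4.1), PhO⁻ (10.0).

OMs⁻ > PhCOO⁻ > PhO⁻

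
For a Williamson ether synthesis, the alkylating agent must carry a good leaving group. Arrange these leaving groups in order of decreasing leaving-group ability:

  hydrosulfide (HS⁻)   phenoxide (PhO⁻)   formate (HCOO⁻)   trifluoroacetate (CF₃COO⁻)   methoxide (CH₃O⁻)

trifluoroacetate (CF₃COO⁻) > formate (HCOO⁻) > hydrosulfide (HS⁻) > phenoxide (PhO⁻) > methoxide (CH₃O⁻)

trifluoroacetate (CF₃COO⁻): pKₐ(CF₃COOH) ≈ 0.2
formate (HCOO⁻): pKₐ(HCOOH) ≈ 3.8
hydrosulfide (HS⁻): pKₐ(H₂S) ≈ 7
phenoxide (PhO⁻): pKₐ(C₆H₅OH (phenol)) ≈ 10 — resonance into the ring helps, but still a poor LG
methoxide (CH₃O⁻): pKₐ(CH₃OH) ≈ 15.5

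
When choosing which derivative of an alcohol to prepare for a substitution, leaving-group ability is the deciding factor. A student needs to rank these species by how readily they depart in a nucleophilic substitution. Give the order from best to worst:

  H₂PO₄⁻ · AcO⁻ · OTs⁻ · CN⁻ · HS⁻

The more stable X⁻ (or X) is on its own — i.e. the weaker a base it is — the better a leaving group it makes.
OTs⁻: pKₐ(p-CH₃C₆H₄SO₃H (TsOH)) ≈ -2.8 — resonance-delocalised arenesulfonate
H₂PO₄⁻: pKₐ(H₃PO₄) ≈ 2.1 — moderate base; biological leaving group after further activation
AcO⁻: pKₐ(CH₃COOH) ≈ 4.8 — resonance-stabilised but still a weak base
HS⁻: pKₐ(H₂S) ≈ 7 — larger and more polarisable than the oxygen analogue
CN⁻: pKₐ(HCN) ≈ 9.2

OTs⁻ > H₂PO₄⁻ > AcO⁻ > HS⁻ > CN⁻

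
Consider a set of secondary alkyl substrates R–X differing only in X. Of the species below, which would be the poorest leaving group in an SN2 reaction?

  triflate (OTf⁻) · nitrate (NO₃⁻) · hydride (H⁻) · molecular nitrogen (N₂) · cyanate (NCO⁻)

A good leaving group is a weak base: the lower the pKₐ of its conjugate acid, the more readily it departs.
molecular nitrogen (N₂): no meaningful conjugate acid; N₂ departs as an exceptionally stable neutral molecule
triflate (OTf⁻): pKₐ(CF₃SO₃H (triflic acid)) ≈ -14
nitrate (NO₃⁻): pKₐ(HNO₃) ≈ -1.3
cyanate (NCO⁻): pKₐ(HOCN) ≈ 3.5
hydride (H⁻): pKₐ(H₂) ≈ 36

hydride (H⁻)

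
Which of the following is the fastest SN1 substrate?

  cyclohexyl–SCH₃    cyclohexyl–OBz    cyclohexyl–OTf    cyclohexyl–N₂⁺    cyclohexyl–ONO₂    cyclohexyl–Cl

cyclohexyl–N₂⁺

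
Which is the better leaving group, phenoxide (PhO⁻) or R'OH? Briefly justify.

R'OH is the better leaving group.
pKₐ(R'OH₂⁺) ≈ -2.4 versus pKₐ(C₆H₅OH (phenol)) ≈ 10: R'OH is the much weaker base.
Neutral; leaves from a protonated ether (an oxonium ion, R–O(H)R'⁺).

R'OH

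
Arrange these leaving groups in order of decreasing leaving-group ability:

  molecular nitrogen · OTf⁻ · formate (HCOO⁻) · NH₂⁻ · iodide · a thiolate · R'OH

molecular nitrogen > OTf⁻ > iodide > R'OH > formate (HCOO⁻) > a thiolate > NH₂⁻

A good leaving group is a weak base: the lower the pKₐ of its conjugate acid, the more readily it departs.
molecular nitrogen: no meaningful conjugate acid; N₂ departs as an exceptionally stable neutral molecule
OTf⁻: pKₐ(CF₃SO₃H (triflic acid)) ≈ -14
iodide: pKₐ(HI) ≈ -10
R'OH: pKₐ(R'OH₂⁺) ≈ -2.4
formate (HCOO⁻): pKₐ(HCOOH) ≈ 3.8
a thiolate: pKₐ(RSH (a thiol)) ≈ 10.5
NH₂⁻: pKₐ(NH₃) ≈ 38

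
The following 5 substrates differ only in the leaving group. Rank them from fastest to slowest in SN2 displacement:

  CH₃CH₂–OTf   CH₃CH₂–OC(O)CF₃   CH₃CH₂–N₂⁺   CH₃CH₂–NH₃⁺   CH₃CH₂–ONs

Identical carbon frameworks mean the comparison reduces to leaving-group quality.
The more stable X⁻ (or X) is on its own — i.e. the weaker a base it is — the better a leaving group it makes.
CH₃CH₂–N₂⁺ loses N₂: no meaningful conjugate acid; N₂ departs as an exceptionally stable neutral molecule
CH₃CH₂–OTf loses OTf⁻: pKₐ(CF₃SO₃H (triflic acid)) ≈ -14
CH₃CH₂–ONs loses ONs⁻: pKₐ(p-O₂NC₆H₄SO₃H) ≈ -3.5
CH₃CH₂–OC(O)CF₃ loses CF₃COO⁻: pKₐ(CF₃COOH) ≈ 0.2
CH₃CH₂–NH₃⁺ loses NH₃: pKₐ(NH₄⁺) ≈ 9.2

CH₃CH₂–N₂⁺ > CH₃CH₂–OTf > CH₃CH₂–ONs > CH₃CH₂–OC(O)CF₃ > CH₃CH₂–NH₃⁺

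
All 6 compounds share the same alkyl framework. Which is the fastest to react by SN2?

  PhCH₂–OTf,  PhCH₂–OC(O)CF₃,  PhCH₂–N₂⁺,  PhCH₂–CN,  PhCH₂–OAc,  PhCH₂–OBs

PhCH₂–N₂⁺

The skeletons are identical, so relative rate is governed entirely by leaving-group ability.
The more stable X⁻ (or X) is on its own — i.e. the weaker a base it is — the better a leaving group it makes.
PhCH₂–N₂⁺ loses N₂: no meaningful conjugate acid; N₂ departs as an exceptionally stable neutral molecule
PhCH₂–OTf loses OTf⁻: pKₐ(CF₃SO₃H (triflic acid)) ≈ -14
PhCH₂–OBs loses OBs⁻: pKₐ(p-BrC₆H₄SO₃H) ≈ -2.8
PhCH₂–OC(O)CF₃ loses CF₃COO⁻: pKₐ(CF₃COOH) ≈ 0.2
PhCH₂–OAc loses AcO⁻: pKₐ(CH₃COOH) ≈ 4.8
PhCH₂–CN loses CN⁻: pKₐ(HCN) ≈ 9.2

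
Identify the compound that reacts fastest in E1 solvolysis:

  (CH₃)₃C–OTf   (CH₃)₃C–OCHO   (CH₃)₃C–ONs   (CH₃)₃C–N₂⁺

(CH₃)₃C–N₂⁺

Identical carbon frameworks mean the comparison reduces to leaving-group quality.
A good leaving group is a weak base: the lower the pKₐ of its conjugate acid, the more readily it departs.
(CH₃)₃C–N₂⁺ loses N₂: no meaningful conjugate acid; N₂ departs as an exceptionally stable neutral molecule
(CH₃)₃C–OTf loses OTf⁻: pKₐ(CF₃SO₃H (triflic acid)) ≈ -14
(CH₃)₃C–ONs loses ONs⁻: pKₐ(p-O₂NC₆H₄SO₃H) ≈ -3.5
(CH₃)₃C–OCHO loses HCOO⁻: pKₐ(HCOOH) ≈ 3.8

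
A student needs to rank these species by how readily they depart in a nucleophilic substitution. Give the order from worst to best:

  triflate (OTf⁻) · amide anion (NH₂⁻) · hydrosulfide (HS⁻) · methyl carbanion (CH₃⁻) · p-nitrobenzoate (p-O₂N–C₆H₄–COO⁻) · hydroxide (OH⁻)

methyl carbanion (CH₃⁻) < amide anion (NH₂⁻) < hydroxide (OH⁻) < hydrosulfide (HS⁻) < p-nitrobenzoate (p-O₂N–C₆H₄–COO⁻) < triflate (OTf⁻)

triflate (OTf⁻): pKₐ(CF₃SO₃H (triflic acid)) ≈ -14
p-nitrobenzoate (p-O₂N–C₆H₄–COO⁻): pKₐ(p-nitrobenzoic acid) ≈ 3.4
hydrosulfide (HS⁻): pKₐ(H₂S) ≈ 7 — larger and more polarisable than the oxygen analogue
hydroxide (OH⁻): pKₐ(H₂O) ≈ 15.7 — strong base; essentially never leaves without prior activation
amide anion (NH₂⁻): pKₐ(NH₃) ≈ 38 — extremely strong base; never a leaving group
methyl carbanion (CH₃⁻): pKₐ(CH₄) ≈ 48 — unstabilised carbanion; the worst conceivable leaving group
The question asks for worst first, so the sequence is read in increasing leaving-group ability.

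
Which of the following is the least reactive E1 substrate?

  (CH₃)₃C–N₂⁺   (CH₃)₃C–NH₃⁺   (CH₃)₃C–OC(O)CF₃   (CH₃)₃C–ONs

Identical carbon frameworks mean the comparison reduces to leaving-group quality.
The more stable X⁻ (or X) is on its own — i.e. the weaker a base it is — the better a leaving group it makes.
(CH₃)₃C–N₂⁺ loses N₂: no meaningful conjugate acid; N₂ departs as an exceptionally stable neutral molecule
(CH₃)₃C–ONs loses ONs⁻: pKₐ(p-O₂NC₆H₄SO₃H) ≈ -3.5
(CH₃)₃C–OC(O)CF₃ loses CF₃COO⁻: pKₐ(CF₃COOH) ≈ 0.2
(CH₃)₃C–NH₃⁺ loses NH₃: pKₐ(NH₄⁺) ≈ 9.2

(CH₃)₃C–NH₃⁺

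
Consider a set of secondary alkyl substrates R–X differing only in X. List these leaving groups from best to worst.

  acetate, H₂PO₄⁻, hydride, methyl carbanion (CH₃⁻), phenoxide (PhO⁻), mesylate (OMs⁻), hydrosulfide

The more stable X⁻ (or X) is on its own — i.e. the weaker a base it is — the better a leaving group it makes.
mesylate (OMs⁻): pKₐ(CH₃SO₃H (MsOH)) ≈ -1.9
H₂PO₄⁻: pKₐ(H₃PO₄) ≈ 2.1
acetate: pKₐ(CH₃COOH) ≈ 4.8
hydrosulfide: pKₐ(H₂S) ≈ 7
phenoxide (PhO⁻): pKₐ(C₆H₅OH (phenol)) ≈ 10
hydride: pKₐ(H₂) ≈ 36
methyl carbanion (CH₃⁻): pKₐ(CH₄) ≈ 48

mesylate (OMs⁻) > H₂PO₄⁻ > acetate > hydrosulfide > phenoxide (PhO⁻) > hydride > methyl carbanion (CH₃⁻)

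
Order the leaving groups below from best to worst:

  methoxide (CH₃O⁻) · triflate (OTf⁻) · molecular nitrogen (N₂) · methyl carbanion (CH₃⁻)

molecular nitrogen (N₂) > triflate (OTf⁻) > methoxide (CH₃O⁻) > methyl carbanion (CH₃⁻)

molecular nitrogen (N₂): no meaningful conjugate acid; N₂ departs as an exceptionally stable neutral molecule
triflate (OTf⁻): pKₐ(CF₃SO₃H (triflic acid)) ≈ -14
methoxide (CH₃O⁻): pKₐ(CH₃OH) ≈ 15.5
methyl carbanion (CH₃⁻): pKₐ(CH₄) ≈ 48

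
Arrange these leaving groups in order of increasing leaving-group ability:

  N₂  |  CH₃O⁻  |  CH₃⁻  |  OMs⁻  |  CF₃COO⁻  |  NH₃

N₂: no meaningful conjugate acid; N₂ departs as an exceptionally stable neutral molecule
OMs⁻: pKₐ(CH₃SO₃H (MsOH)) ≈ -1.9
CF₃COO⁻: pKₐ(CF₃COOH) ≈ 0.2
NH₃: pKₐ(NH₄⁺) ≈ 9.2 — neutral but moderately basic; leaves from R–NH₃⁺
CH₃O⁻: pKₐ(CH₃OH) ≈ 15.5 — strong base; alkoxides do not leave unassisted
CH₃⁻: pKₐ(CH₄) ≈ 48 — unstabilised carbanion; the worst conceivable leaving group
Reversing gives the worst-to-best order requested.

CH₃⁻ < CH₃O⁻ < NH₃ < CF₃COO⁻ < OMs⁻ < N₂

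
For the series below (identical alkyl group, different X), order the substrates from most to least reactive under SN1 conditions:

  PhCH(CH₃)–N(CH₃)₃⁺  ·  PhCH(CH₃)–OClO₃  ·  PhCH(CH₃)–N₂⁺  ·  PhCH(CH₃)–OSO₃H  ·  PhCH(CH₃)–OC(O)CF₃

PhCH(CH₃)–N₂⁺ > PhCH(CH₃)–OClO₃ > PhCH(CH₃)–OSO₃H > PhCH(CH₃)–OC(O)CF₃ > PhCH(CH₃)–N(CH₃)₃⁺

The skeletons are identical, so relative rate is governed entirely by leaving-group ability.
Rank by basicity of the departing species: weakest base leaves most easily.
PhCH(CH₃)–N₂⁺ loses N₂: no meaningful conjugate acid; N₂ departs as an exceptionally stable neutral molecule
PhCH(CH₃)–OClO₃ loses ClO₄⁻: pKₐ(HClO₄) ≈ -10
PhCH(CH₃)–OSO₃H loses HSO₄⁻: pKₐ(H₂SO₄) ≈ -3
PhCH(CH₃)–OC(O)CF₃ loses CF₃COO⁻: pKₐ(CF₃COOH) ≈ 0.2
PhCH(CH₃)–N(CH₃)₃⁺ loses NR'₃: pKₐ(R'₃NH⁺) ≈ 10.7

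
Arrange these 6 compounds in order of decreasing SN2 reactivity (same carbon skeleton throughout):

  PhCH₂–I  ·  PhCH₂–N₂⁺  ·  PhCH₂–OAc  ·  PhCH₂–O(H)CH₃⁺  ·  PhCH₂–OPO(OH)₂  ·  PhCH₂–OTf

Identical carbon frameworks mean the comparison reduces to leaving-group quality.
A good leaving group is a weak base: the lower the pKₐ of its conjugate acid, the more readily it departs.
PhCH₂–N₂⁺ loses N₂: no meaningful conjugate acid; N₂ departs as an exceptionally stable neutral molecule
PhCH₂–OTf loses OTf⁻: pKₐ(CF₃SO₃H (triflic acid)) ≈ -14
PhCH₂–I loses I⁻: pKₐ(HI) ≈ -10
PhCH₂–O(H)CH₃⁺ loses R'OH: pKₐ(R'OH₂⁺) ≈ -2.4
PhCH₂–OPO(OH)₂ loses H₂PO₄⁻: pKₐ(H₃PO₄) ≈ 2.1
PhCH₂–OAc loses AcO⁻: pKₐ(CH₃COOH) ≈ 4.8

PhCH₂–N₂⁺ > PhCH₂–OTf > PhCH₂–I > PhCH₂–O(H)CH₃⁺ > PhCH₂–OPO(OH)₂ > PhCH₂–OAc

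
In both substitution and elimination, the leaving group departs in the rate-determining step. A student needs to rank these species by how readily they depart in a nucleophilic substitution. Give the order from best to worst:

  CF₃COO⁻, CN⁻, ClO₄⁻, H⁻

ClO₄⁻ > CF₃COO⁻ > CN⁻ > H⁻

ClO₄⁻: pKₐ(HClO₄) ≈ -10 — extremely weak base; rarely used for safety reasons
CF₃COO⁻: pKₐ(CF₃COOH) ≈ 0.2
CN⁻: pKₐ(HCN) ≈ 9.2
H⁻: pKₐ(H₂) ≈ 36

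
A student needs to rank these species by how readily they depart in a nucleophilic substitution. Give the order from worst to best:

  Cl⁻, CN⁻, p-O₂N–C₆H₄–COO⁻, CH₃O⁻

Leaving-group ability tracks the stability of the departed species; conjugate-acid pKₐ is the usual yardstick (lower pKₐ → better LG).
Cl⁻: pKₐ(HCl) ≈ -7 — moderately weak base
p-O₂N–C₆H₄–COO⁻: pKₐ(p-nitrobenzoic acid) ≈ 3.4
CN⁻: pKₐ(HCN) ≈ 9.2 — sp carbon stabilises the charge somewhat, but still a poor LG
CH₃O⁻: pKₐ(CH₃OH) ≈ 15.5 — strong base; alkoxides do not leave unassisted
The question asks for worst first, so the sequence is read in increasing leaving-group ability.

CH₃O⁻ < CN⁻ < p-O₂N–C₆H₄–COO⁻ < Cl⁻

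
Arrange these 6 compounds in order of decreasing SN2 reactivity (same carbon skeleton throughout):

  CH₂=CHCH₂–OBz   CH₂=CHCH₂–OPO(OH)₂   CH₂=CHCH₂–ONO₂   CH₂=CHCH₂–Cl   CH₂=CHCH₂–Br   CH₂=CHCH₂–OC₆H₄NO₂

CH₂=CHCH₂–Br > CH₂=CHCH₂–Cl > CH₂=CHCH₂–ONO₂ > CH₂=CHCH₂–OPO(OH)₂ > CH₂=CHCH₂–OBz > CH₂=CHCH₂–OC₆H₄NO₂

With the same alkyl group throughout, only the leaving group differentiates the rates.
The more stable X⁻ (or X) is on its own — i.e. the weaker a base it is — the better a leaving group it makes.
CH₂=CHCH₂–Br loses Br⁻: pKₐ(HBr) ≈ -9
CH₂=CHCH₂–Cl loses Cl⁻: pKₐ(HCl) ≈ -7
CH₂=CHCH₂–ONO₂ loses NO₃⁻: pKₐ(HNO₃) ≈ -1.3
CH₂=CHCH₂–OPO(OH)₂ loses H₂PO₄⁻: pKₐ(H₃PO₄) ≈ 2.1
CH₂=CHCH₂–OBz loses PhCOO⁻: pKₐ(C₆H₅COOH) ≈ 4.2
CH₂=CHCH₂–OC₆H₄NO₂ loses p-O₂N–C₆H₄–O⁻: pKₐ(p-nitrophenol) ≈ 7.2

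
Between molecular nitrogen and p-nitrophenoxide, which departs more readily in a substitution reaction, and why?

molecular nitrogen is the better leaving group.
N₂ is the ultimate leaving group — it departs as an exceptionally stable neutral molecule, whereas p-nitrophenoxide (pKₐ(p-nitrophenol) ≈ 7.2) is far more basic.

molecular nitrogen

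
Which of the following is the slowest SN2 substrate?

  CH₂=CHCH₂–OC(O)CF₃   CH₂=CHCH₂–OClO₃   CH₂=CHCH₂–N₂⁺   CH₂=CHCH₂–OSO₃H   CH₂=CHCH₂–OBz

CH₂=CHCH₂–OBz

Identical carbon frameworks mean the comparison reduces to leaving-group quality.
Leaving-group ability tracks the stability of the departed species; conjugate-acid pKₐ is the usual yardstick (lower pKₐ → better LG).
CH₂=CHCH₂–N₂⁺ loses N₂: no meaningful conjugate acid; N₂ departs as an exceptionally stable neutral molecule
CH₂=CHCH₂–OClO₃ loses ClO₄⁻: pKₐ(HClO₄) ≈ -10
CH₂=CHCH₂–OSO₃H loses HSO₄⁻: pKₐ(H₂SO₄) ≈ -3
CH₂=CHCH₂–OC(O)CF₃ loses CF₃COO⁻: pKₐ(CF₃COOH) ≈ 0.2
CH₂=CHCH₂–OBz loses PhCOO⁻: pKₐ(C₆H₅COOH) ≈ 4.2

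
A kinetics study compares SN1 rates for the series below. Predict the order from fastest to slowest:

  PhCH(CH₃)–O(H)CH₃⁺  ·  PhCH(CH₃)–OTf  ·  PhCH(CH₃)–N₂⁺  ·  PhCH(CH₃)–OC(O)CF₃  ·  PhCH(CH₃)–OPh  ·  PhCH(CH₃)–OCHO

PhCH(CH₃)–N₂⁺ > PhCH(CH₃)–OTf > PhCH(CH₃)–O(H)CH₃⁺ > PhCH(CH₃)–OC(O)CF₃ > PhCH(CH₃)–OCHO > PhCH(CH₃)–OPh

With the same alkyl group throughout, only the leaving group differentiates the rates.
The more stable X⁻ (or X) is on its own — i.e. the weaker a base it is — the better a leaving group it makes.
PhCH(CH₃)–N₂⁺ loses N₂: no meaningful conjugate acid; N₂ departs as an exceptionally stable neutral molecule
PhCH(CH₃)–OTf loses OTf⁻: pKₐ(CF₃SO₃H (triflic acid)) ≈ -14
PhCH(CH₃)–O(H)CH₃⁺ loses R'OH: pKₐ(R'OH₂⁺) ≈ -2.4
PhCH(CH₃)–OC(O)CF₃ loses CF₃COO⁻: pKₐ(CF₃COOH) ≈ 0.2
PhCH(CH₃)–OCHO loses HCOO⁻: pKₐ(HCOOH) ≈ 3.8
PhCH(CH₃)–OPh loses PhO⁻: pKₐ(C₆H₅OH (phenol)) ≈ 10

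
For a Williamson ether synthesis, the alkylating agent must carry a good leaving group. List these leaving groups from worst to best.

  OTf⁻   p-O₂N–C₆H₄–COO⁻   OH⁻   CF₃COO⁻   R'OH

OH⁻ < p-O₂N–C₆H₄–COO⁻ < CF₃COO⁻ < R'OH < OTf⁻

Rank by basicity of the departing species: weakest base leaves most easily.
OTf⁻: pKₐ(CF₃SO₃H (triflic acid)) ≈ -14 — charge spread over three oxygens and a CF₃ group; the premier leaving group in synthesis
R'OH: pKₐ(R'OH₂⁺) ≈ -2.4
CF₃COO⁻: pKₐ(CF₃COOH) ≈ 0.2
p-O₂N–C₆H₄–COO⁻: pKₐ(p-nitrobenzoic acid) ≈ 3.4
OH⁻: pKₐ(H₂O) ≈ 15.7 — strong base; essentially never leaves without prior activation
The question asks for worst first, so the sequence is read in increasing leaving-group ability.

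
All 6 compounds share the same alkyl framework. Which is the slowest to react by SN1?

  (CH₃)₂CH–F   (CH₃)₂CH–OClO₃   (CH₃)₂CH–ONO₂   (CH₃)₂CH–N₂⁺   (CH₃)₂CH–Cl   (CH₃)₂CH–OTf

(CH₃)₂CH–F

Identical carbon frameworks mean the comparison reduces to leaving-group quality.
Rank by basicity of the departing species: weakest base leaves most easily.
(CH₃)₂CH–N₂⁺ loses N₂: no meaningful conjugate acid; N₂ departs as an exceptionally stable neutral molecule
(CH₃)₂CH–OTf loses OTf⁻: pKₐ(CF₃SO₃H (triflic acid)) ≈ -14
(CH₃)₂CH–OClO₃ loses ClO₄⁻: pKₐ(HClO₄) ≈ -10
(CH₃)₂CH–Cl loses Cl⁻: pKₐ(HCl) ≈ -7
(CH₃)₂CH–ONO₂ loses NO₃⁻: pKₐ(HNO₃) ≈ -1.3
(CH₃)₂CH–F loses F⁻: pKₐ(HF) ≈ 3.2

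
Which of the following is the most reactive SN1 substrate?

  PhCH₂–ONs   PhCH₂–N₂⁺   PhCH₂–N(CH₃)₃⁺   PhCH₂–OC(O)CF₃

Same R in every case — rank the leaving groups.
The more stable X⁻ (or X) is on its own — i.e. the weaker a base it is — the better a leaving group it makes.
PhCH₂–N₂⁺ loses N₂: no meaningful conjugate acid; N₂ departs as an exceptionally stable neutral molecule
PhCH₂–ONs loses ONs⁻: pKₐ(p-O₂NC₆H₄SO₃H) ≈ -3.5
PhCH₂–OC(O)CF₃ loses CF₃COO⁻: pKₐ(CF₃COOH) ≈ 0.2
PhCH₂–N(CH₃)₃⁺ loses NR'₃: pKₐ(R'₃NH⁺) ≈ 10.7

PhCH₂–N₂⁺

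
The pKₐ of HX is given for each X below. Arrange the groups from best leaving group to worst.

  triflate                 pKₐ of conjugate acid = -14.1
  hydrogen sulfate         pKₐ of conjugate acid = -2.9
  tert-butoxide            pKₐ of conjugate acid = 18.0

Lower conjugate-acid pKₐ ⇒ weaker base ⇒ better leaving group.
Sorting by the given values: triflate (-14.1), hydrogen sulfate (-2.9), tert-butoxide (18.0).

triflate > hydrogen sulfate > tert-butoxide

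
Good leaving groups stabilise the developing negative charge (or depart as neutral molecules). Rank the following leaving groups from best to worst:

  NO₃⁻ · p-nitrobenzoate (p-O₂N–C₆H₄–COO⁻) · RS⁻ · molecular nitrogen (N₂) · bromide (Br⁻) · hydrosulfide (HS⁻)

Rank by basicity of the departing species: weakest base leaves most easily.
molecular nitrogen (N₂): no meaningful conjugate acid; N₂ departs as an exceptionally stable neutral molecule
bromide (Br⁻): pKₐ(HBr) ≈ -9 — weak base; good leaving group
NO₃⁻: pKₐ(HNO₃) ≈ -1.3
p-nitrobenzoate (p-O₂N–C₆H₄–COO⁻): pKₐ(p-nitrobenzoic acid) ≈ 3.4
hydrosulfide (HS⁻): pKₐ(H₂S) ≈ 7 — larger and more polarisable than the oxygen analogue
RS⁻: pKₐ(RSH (a thiol)) ≈ 10.5

molecular nitrogen (N₂) > bromide (Br⁻) > NO₃⁻ > p-nitrobenzoate (p-O₂N–C₆H₄–COO⁻) > hydrosulfide (HS⁻) > RS⁻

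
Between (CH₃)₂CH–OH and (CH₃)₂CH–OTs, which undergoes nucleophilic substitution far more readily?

From (CH₃)₂CH–OH the departing group would be OH⁻ (pKₐ(H₂O) ≈ 15.7). Strong base; essentially never leaves without prior activation.
From (CH₃)₂CH–OTs the leaving group is OTs⁻ (pKₐ(p-CH₃C₆H₄SO₃H (TsOH)) ≈ -2.8). Resonance-delocalised arenesulfonate.
(In practice (CH₃)₂CH–OTs is made from (CH₃)₂CH–OH by treatment with TsCl / pyridine, converting the hydroxyl into a tosylate.)

(CH₃)₂CH–OTs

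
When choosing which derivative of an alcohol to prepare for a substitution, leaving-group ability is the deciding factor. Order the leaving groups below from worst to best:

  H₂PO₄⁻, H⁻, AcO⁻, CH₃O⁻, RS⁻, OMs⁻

The more stable X⁻ (or X) is on its own — i.e. the weaker a base it is — the better a leaving group it makes.
OMs⁻: pKₐ(CH₃SO₃H (MsOH)) ≈ -1.9 — resonance-delocalised alkanesulfonate
H₂PO₄⁻: pKₐ(H₃PO₄) ≈ 2.1 — moderate base; biological leaving group after further activation
AcO⁻: pKₐ(CH₃COOH) ≈ 4.8
RS⁻: pKₐ(RSH (a thiol)) ≈ 10.5 — moderately basic; rarely leaves without activation
CH₃O⁻: pKₐ(CH₃OH) ≈ 15.5 — strong base; alkoxides do not leave unassisted
H⁻: pKₐ(H₂) ≈ 36 — extremely strong base; leaves only in special hydride-transfer contexts
Reversing gives the worst-to-best order requested.

H⁻ < CH₃O⁻ < RS⁻ < AcO⁻ < H₂PO₄⁻ < OMs⁻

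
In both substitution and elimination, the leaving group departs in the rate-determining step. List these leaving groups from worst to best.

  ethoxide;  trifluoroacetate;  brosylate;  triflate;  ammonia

ethoxide < ammonia < trifluoroacetate < brosylate < triflate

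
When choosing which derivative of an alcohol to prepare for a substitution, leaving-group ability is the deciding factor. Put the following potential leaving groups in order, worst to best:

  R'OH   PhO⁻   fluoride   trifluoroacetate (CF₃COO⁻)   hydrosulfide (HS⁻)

PhO⁻ < hydrosulfide (HS⁻) < fluoride < trifluoroacetate (CF₃COO⁻) < R'OH

The more stable X⁻ (or X) is on its own — i.e. the weaker a base it is — the better a leaving group it makes.
R'OH: pKₐ(R'OH₂⁺) ≈ -2.4 — neutral; leaves from a protonated ether (an oxonium ion, R–O(H)R'⁺)
trifluoroacetate (CF₃COO⁻): pKₐ(CF₃COOH) ≈ 0.2
fluoride: pKₐ(HF) ≈ 3.2 — small and strongly basic; the poor halide leaving group
hydrosulfide (HS⁻): pKₐ(H₂S) ≈ 7 — larger and more polarisable than the oxygen analogue
PhO⁻: pKₐ(C₆H₅OH (phenol)) ≈ 10 — resonance into the ring helps, but still a poor LG
Reversing gives the worst-to-best order requested.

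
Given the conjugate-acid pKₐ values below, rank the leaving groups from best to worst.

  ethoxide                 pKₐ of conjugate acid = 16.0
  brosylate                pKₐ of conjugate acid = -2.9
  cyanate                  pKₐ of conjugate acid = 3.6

Lower conjugate-acid pKₐ ⇒ weaker base ⇒ better leaving group.
Sorting by the given values: brosylate (-2.9), cyanate (3.6), ethoxide (16.0).

brosylate > cyanate > ethoxide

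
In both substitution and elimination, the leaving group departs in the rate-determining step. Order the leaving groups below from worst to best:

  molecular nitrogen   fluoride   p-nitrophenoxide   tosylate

molecular nitrogen: no meaningful conjugate acid; N₂ departs as an exceptionally stable neutral molecule
tosylate: pKₐ(p-CH₃C₆H₄SO₃H (TsOH)) ≈ -2.8
fluoride: pKₐ(HF) ≈ 3.2
p-nitrophenoxide: pKₐ(p-nitrophenol) ≈ 7.2
Reversing gives the worst-to-best order requested.

p-nitrophenoxide < fluoride < tosylate < molecular nitrogen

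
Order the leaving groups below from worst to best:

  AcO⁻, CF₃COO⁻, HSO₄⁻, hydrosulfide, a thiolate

The more stable X⁻ (or X) is on its own — i.e. the weaker a base it is — the better a leaving group it makes.
HSO₄⁻: pKₐ(H₂SO₄) ≈ -3 — conjugate base of a strong mineral acid
CF₃COO⁻: pKₐ(CF₃COOH) ≈ 0.2
AcO⁻: pKₐ(CH₃COOH) ≈ 4.8 — resonance-stabilised but still a weak base
hydrosulfide: pKₐ(H₂S) ≈ 7
a thiolate: pKₐ(RSH (a thiol)) ≈ 10.5 — moderately basic; rarely leaves without activation
Listed from poorest to best leaving group as asked.

a thiolate < hydrosulfide < AcO⁻ < CF₃COO⁻ < HSO₄⁻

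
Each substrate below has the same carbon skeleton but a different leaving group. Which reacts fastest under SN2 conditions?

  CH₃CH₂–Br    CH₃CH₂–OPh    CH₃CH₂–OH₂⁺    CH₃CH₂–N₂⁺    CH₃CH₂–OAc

The skeletons are identical, so relative rate is governed entirely by leaving-group ability.
A good leaving group is a weak base: the lower the pKₐ of its conjugate acid, the more readily it departs.
CH₃CH₂–N₂⁺ loses N₂: no meaningful conjugate acid; N₂ departs as an exceptionally stable neutral molecule
CH₃CH₂–Br loses Br⁻: pKₐ(HBr) ≈ -9
CH₃CH₂–OH₂⁺ loses H₂O: pKₐ(H₃O⁺) ≈ -1.7
CH₃CH₂–OAc loses AcO⁻: pKₐ(CH₃COOH) ≈ 4.8
CH₃CH₂–OPh loses PhO⁻: pKₐ(C₆H₅OH (phenol)) ≈ 10

CH₃CH₂–N₂⁺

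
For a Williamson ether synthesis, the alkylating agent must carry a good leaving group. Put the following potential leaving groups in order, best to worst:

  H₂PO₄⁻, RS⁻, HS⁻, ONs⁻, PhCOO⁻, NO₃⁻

ONs⁻: pKₐ(p-O₂NC₆H₄SO₃H) ≈ -3.5
NO₃⁻: pKₐ(HNO₃) ≈ -1.3
H₂PO₄⁻: pKₐ(H₃PO₄) ≈ 2.1 — moderate base; biological leaving group after further activation
PhCOO⁻: pKₐ(C₆H₅COOH) ≈ 4.2 — aryl carboxylate
HS⁻: pKₐ(H₂S) ≈ 7 — larger and more polarisable than the oxygen analogue
RS⁻: pKₐ(RSH (a thiol)) ≈ 10.5 — moderately basic; rarely leaves without activation

ONs⁻ > NO₃⁻ > H₂PO₄⁻ > PhCOO⁻ > HS⁻ > RS⁻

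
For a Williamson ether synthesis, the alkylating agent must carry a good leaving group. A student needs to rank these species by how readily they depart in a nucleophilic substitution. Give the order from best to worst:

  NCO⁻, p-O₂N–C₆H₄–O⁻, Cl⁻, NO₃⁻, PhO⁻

The more stable X⁻ (or X) is on its own — i.e. the weaker a base it is — the better a leaving group it makes.
Cl⁻: pKₐ(HCl) ≈ -7
NO₃⁻: pKₐ(HNO₃) ≈ -1.3
NCO⁻: pKₐ(HOCN) ≈ 3.5
p-O₂N–C₆H₄–O⁻: pKₐ(p-nitrophenol) ≈ 7.2
PhO⁻: pKₐ(C₆H₅OH (phenol)) ≈ 10

Cl⁻ > NO₃⁻ > NCO⁻ > p-O₂N–C₆H₄–O⁻ > PhO⁻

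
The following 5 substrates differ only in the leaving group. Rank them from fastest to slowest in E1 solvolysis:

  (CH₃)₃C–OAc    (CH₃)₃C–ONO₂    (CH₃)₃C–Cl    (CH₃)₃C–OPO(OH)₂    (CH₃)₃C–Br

With the same alkyl group throughout, only the leaving group differentiates the rates.
Leaving-group ability tracks the stability of the departed species; conjugate-acid pKₐ is the usual yardstick (lower pKₐ → better LG).
(CH₃)₃C–Br loses Br⁻: pKₐ(HBr) ≈ -9
(CH₃)₃C–Cl loses Cl⁻: pKₐ(HCl) ≈ -7
(CH₃)₃C–ONO₂ loses NO₃⁻: pKₐ(HNO₃) ≈ -1.3
(CH₃)₃C–OPO(OH)₂ loses H₂PO₄⁻: pKₐ(H₃PO₄) ≈ 2.1
(CH₃)₃C–OAc loses AcO⁻: pKₐ(CH₃COOH) ≈ 4.8

(CH₃)₃C–Br > (CH₃)₃C–Cl > (CH₃)₃C–ONO₂ > (CH₃)₃C–OPO(OH)₂ > (CH₃)₃C–OAc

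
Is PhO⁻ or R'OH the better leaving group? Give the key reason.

R'OH

R'OH is the better leaving group.
pKₐ(R'OH₂⁺) ≈ -2.4 versus pKₐ(C₆H₅OH (phenol)) ≈ 10: R'OH is the much weaker base.
Neutral; leaves from a protonated ether (an oxonium ion, R–O(H)R'⁺).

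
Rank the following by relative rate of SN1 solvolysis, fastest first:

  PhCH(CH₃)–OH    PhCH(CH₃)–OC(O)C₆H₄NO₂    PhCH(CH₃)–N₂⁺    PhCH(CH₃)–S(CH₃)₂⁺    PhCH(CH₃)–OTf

The skeletons are identical, so relative rate is governed entirely by leaving-group ability.
Rank by basicity of the departing species: weakest base leaves most easily.
PhCH(CH₃)–N₂⁺ loses N₂: no meaningful conjugate acid; N₂ departs as an exceptionally stable neutral molecule
PhCH(CH₃)–OTf loses OTf⁻: pKₐ(CF₃SO₃H (triflic acid)) ≈ -14
PhCH(CH₃)–S(CH₃)₂⁺ loses SR'₂: pKₐ(R'₂SH⁺) ≈ -7
PhCH(CH₃)–OC(O)C₆H₄NO₂ loses p-O₂N–C₆H₄–COO⁻: pKₐ(p-nitrobenzoic acid) ≈ 3.4
PhCH(CH₃)–OH loses OH⁻: pKₐ(H₂O) ≈ 15.7

PhCH(CH₃)–N₂⁺ > PhCH(CH₃)–OTf > PhCH(CH₃)–S(CH₃)₂⁺ > PhCH(CH₃)–OC(O)C₆H₄NO₂ > PhCH(CH₃)–OH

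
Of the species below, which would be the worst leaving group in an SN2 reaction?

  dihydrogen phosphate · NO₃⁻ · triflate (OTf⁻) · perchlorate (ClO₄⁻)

triflate (OTf⁻): pKₐ(CF₃SO₃H (triflic acid)) ≈ -14
perchlorate (ClO₄⁻): pKₐ(HClO₄) ≈ -10
NO₃⁻: pKₐ(HNO₃) ≈ -1.3
dihydrogen phosphate: pKₐ(H₃PO₄) ≈ 2.1

dihydrogen phosphate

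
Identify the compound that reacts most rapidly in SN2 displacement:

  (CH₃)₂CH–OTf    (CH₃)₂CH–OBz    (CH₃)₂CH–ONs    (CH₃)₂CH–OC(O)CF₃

Identical carbon frameworks mean the comparison reduces to leaving-group quality.
Leaving-group ability tracks the stability of the departed species; conjugate-acid pKₐ is the usual yardstick (lower pKₐ → better LG).
(CH₃)₂CH–OTf loses OTf⁻: pKₐ(CF₃SO₃H (triflic acid)) ≈ -14
(CH₃)₂CH–ONs loses ONs⁻: pKₐ(p-O₂NC₆H₄SO₃H) ≈ -3.5
(CH₃)₂CH–OC(O)CF₃ loses CF₃COO⁻: pKₐ(CF₃COOH) ≈ 0.2
(CH₃)₂CH–OBz loses PhCOO⁻: pKₐ(C₆H₅COOH) ≈ 4.2

(CH₃)₂CH–OTf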